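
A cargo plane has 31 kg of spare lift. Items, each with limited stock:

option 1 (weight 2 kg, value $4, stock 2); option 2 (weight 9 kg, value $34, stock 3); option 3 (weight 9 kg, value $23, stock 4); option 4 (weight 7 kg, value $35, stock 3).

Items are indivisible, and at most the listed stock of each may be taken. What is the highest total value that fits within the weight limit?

Top feasible selections:
- 1×option 2 + 3×option 4: weight 30, value 139
- 1×option 3 + 3×option 4: weight 30, value 128
- 2×option 1 + 3×option 4: weight 25, value 113
- 2×option 1 + 1×option 2 + 2×option 4: weight 27, value 112
Best: $139.

$139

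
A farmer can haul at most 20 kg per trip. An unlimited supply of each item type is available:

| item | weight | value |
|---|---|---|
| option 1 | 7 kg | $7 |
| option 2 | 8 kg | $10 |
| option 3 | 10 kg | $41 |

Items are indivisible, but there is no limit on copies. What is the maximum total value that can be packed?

Best value-per-unit is option 3 at 41/10, and filling with it alone uses weight 2×10=20. No mix of the others beats 2×41 = 82.

$82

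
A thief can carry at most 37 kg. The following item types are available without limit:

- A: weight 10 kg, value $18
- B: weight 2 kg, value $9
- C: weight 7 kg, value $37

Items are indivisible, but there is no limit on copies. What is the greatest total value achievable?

$194

Best value-per-unit is C at 37/7; filling with it alone gives 5×37 = 185.
Optimal mix: 1×B + 5×C → weight 37, value 194.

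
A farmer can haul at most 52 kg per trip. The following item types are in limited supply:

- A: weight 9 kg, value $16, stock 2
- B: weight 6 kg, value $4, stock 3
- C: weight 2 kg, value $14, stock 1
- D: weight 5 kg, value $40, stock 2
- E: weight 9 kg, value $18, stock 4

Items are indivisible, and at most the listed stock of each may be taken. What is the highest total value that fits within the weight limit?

Best selections within weight 52 and stock limits:
- 1×C + 2×D + 4×E: weight 48, value 166
- 1×A + 1×C + 2×D + 3×E: weight 48, value 164
- 2×A + 1×C + 2×D + 2×E: weight 48, value 162
Best: $166.

$166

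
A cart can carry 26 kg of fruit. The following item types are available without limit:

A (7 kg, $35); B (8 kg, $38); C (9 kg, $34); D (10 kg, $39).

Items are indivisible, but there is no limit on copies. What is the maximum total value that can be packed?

Best value-per-unit is A at 35/7; filling with it alone gives 3×35 = 105.
Optimal mix: 2×B + 1×D → weight 26, value 115.

$115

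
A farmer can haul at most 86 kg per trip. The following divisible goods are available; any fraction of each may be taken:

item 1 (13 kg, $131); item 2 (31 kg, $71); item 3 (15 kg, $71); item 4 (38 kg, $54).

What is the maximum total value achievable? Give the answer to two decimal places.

311.37

Take in order of value per unit:
- item 1 (131/13 per unit): all 13 → value 131, running total 131.00
- item 3 (71/15 per unit): all 15 → value 71, running total 202.00
- item 2 (71/31 per unit): all 31 → value 71, running total 273.00
- item 4 (54/38 per unit): 27 of 38 → value 27×54/38 = 38.3684, running total 311.37
Total 311.37.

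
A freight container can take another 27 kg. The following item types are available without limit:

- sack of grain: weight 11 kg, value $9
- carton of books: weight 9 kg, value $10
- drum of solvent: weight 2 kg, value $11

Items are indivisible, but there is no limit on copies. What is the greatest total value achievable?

$143

Best value-per-unit is drum of solvent at 11/2, and filling with it alone uses weight 13×2=26. No mix of the others beats 13×11 = 143.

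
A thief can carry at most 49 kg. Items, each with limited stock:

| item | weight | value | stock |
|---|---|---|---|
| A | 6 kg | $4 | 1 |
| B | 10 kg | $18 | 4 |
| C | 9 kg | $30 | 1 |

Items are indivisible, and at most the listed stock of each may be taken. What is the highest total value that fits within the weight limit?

$102

Top feasible selections:
- 4×B + 1×C: weight 49, value 102
- 1×A + 3×B + 1×C: weight 45, value 88
Best: $102.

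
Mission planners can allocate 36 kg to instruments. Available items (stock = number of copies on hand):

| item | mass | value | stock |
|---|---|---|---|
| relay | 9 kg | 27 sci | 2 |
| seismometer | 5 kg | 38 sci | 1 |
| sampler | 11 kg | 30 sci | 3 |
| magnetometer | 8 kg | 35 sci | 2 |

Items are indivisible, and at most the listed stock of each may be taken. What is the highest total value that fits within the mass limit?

Top feasible selections:
- 1×seismometer + 1×sampler + 2×magnetometer: mass 32, value 138
- 1×relay + 1×seismometer + 2×magnetometer: mass 30, value 135
- 1×seismometer + 2×sampler + 1×magnetometer: mass 35, value 133
- 1×relay + 1×seismometer + 1×sampler + 1×magnetometer: mass 33, value 130
Best: 138 sci.

138 sci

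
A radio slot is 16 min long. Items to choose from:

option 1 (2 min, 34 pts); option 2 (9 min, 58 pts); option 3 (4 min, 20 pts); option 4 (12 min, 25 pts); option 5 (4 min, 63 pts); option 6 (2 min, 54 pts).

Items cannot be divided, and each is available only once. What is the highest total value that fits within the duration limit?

175 pts

This is a 0/1 knapsack; check combinations near the capacity.
- option 2+option 5+option 6: duration 9+4+2=15, value 58+63+54=175
- option 1+option 3+option 5+option 6: duration 2+4+4+2=12, value 34+20+63+54=171
- option 1+option 2+option 5: duration 2+9+4=15, value 34+58+63=155
- option 1+option 5+option 6: duration 2+4+2=8, value 34+63+54=151
- option 1+option 2+option 6: duration 2+9+2=13, value 34+58+54=146
Best: 175 pts.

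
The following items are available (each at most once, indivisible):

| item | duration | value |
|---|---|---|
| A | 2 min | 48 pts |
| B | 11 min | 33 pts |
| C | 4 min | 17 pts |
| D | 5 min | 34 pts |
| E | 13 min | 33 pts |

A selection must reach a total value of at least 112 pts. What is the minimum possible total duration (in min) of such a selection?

Subsets with value ≥ 112, sorted by total duration:
- A+B+D: duration 18, value 115
- A+D+E: duration 20, value 115
Minimum duration: 18 min.

18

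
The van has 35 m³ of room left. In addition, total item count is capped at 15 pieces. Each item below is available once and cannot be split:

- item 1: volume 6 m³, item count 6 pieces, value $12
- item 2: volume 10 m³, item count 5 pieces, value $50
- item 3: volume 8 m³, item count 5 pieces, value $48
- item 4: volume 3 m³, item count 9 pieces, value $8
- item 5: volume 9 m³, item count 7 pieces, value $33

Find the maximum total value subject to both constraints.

$98

Feasible sets respecting both limits:
- item 2+item 3: volume 18, item count 10, value 98
- item 2+item 5: volume 19, item count 12, value 83
- item 3+item 5: volume 17, item count 12, value 81
Best: $98.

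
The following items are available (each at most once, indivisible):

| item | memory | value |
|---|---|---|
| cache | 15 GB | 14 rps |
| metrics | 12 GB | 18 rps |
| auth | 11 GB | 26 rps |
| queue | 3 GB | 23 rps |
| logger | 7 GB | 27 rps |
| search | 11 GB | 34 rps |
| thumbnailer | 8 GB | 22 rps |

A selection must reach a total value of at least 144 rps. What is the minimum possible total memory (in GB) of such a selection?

Subsets with value ≥ 144, sorted by total memory:
- metrics+auth+queue+logger+search+thumbnailer: memory 52, value 150
- cache+auth+queue+logger+search+thumbnailer: memory 55, value 146
- cache+metrics+auth+queue+logger+search+thumbnailer: memory 67, value 164
Minimum memory: 52 GB.

52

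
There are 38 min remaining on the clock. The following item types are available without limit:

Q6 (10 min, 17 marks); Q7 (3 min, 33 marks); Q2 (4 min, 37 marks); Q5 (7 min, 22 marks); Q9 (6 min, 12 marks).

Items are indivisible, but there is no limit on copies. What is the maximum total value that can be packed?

404 marks

Best value-per-unit is Q7 at 33/3; filling with it alone gives 12×33 = 396.
Optimal mix: 10×Q7 + 2×Q2 → time 38, value 404.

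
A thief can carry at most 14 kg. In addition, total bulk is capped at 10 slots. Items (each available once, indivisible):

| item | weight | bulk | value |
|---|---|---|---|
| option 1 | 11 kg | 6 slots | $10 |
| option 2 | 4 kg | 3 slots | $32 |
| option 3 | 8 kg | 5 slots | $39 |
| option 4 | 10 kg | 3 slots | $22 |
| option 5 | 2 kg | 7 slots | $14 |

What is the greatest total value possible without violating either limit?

Feasible sets respecting both limits:
- option 2+option 3: weight 12, bulk 8, value 71
- option 2+option 4: weight 14, bulk 6, value 54
- option 2+option 5: weight 6, bulk 10, value 46
- option 3: weight 8, bulk 5, value 39
Best: $71.

$71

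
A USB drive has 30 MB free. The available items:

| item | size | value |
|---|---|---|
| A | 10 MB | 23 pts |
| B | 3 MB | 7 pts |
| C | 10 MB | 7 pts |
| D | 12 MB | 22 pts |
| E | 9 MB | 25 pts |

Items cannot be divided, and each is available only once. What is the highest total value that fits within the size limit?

Check high-value combinations within 30 MB:
- A+B+E: size 10+3+9=22, value 23+7+25=55
- A+C+E: size 10+10+9=29, value 23+7+25=55
- B+D+E: size 3+12+9=24, value 7+22+25=54
Best: 55 pts.

55 pts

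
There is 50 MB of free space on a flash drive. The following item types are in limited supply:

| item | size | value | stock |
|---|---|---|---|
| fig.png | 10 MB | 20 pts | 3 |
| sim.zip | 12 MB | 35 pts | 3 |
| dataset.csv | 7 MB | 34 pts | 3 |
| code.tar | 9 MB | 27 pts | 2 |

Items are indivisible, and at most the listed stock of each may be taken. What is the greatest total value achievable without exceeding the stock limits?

Top feasible selections:
- 1×fig.png + 3×dataset.csv + 2×code.tar: size 49, value 176
- 3×sim.zip + 2×dataset.csv: size 50, value 173
- 2×sim.zip + 3×dataset.csv: size 45, value 172
- 2×fig.png + 3×dataset.csv + 1×code.tar: size 50, value 169
Best: 176 pts.

176 pts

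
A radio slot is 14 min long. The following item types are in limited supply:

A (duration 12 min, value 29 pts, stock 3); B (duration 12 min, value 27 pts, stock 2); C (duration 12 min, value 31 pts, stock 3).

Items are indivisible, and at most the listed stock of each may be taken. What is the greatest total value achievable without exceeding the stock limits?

31 pts

Best selections within duration 14 and stock limits:
- 1×C: duration 12, value 31
- 1×A: duration 12, value 29
- 1×B: duration 12, value 27
Best: 31 pts.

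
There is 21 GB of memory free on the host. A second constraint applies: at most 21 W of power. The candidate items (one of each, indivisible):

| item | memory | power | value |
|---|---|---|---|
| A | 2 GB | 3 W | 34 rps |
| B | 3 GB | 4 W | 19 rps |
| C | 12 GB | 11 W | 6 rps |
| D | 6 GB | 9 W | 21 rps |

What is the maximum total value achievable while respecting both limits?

Feasible sets respecting both limits:
- A+B+D: memory 11, power 16, value 74
- A+B+C: memory 17, power 18, value 59
- A+D: memory 8, power 12, value 55
Best: 74 rps.

74 rps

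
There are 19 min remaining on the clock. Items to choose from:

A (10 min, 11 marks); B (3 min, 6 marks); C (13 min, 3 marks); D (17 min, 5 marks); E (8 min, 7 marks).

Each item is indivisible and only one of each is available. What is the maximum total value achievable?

Check high-value combinations within 19 min:
- A+E: time 10+8=18, value 11+7=18
- A+B: time 10+3=13, value 11+6=17
- B+E: time 3+8=11, value 6+7=13
- A: time 10, value 11
Best: 18 marks.

18 marks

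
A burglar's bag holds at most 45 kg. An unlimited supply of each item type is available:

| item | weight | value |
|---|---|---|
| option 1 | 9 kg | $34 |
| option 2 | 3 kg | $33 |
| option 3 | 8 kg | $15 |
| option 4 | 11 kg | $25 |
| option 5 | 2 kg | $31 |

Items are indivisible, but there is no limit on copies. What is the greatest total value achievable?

Best value-per-unit is option 5 at 31/2; filling with it alone gives 22×31 = 682.
Optimal mix: 1×option 2 + 21×option 5 → weight 45, value 684.

$684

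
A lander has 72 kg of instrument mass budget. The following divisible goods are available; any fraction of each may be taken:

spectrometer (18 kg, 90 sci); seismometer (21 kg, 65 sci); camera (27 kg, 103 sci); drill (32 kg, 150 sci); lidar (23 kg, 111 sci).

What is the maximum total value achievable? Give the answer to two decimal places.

346.31

Take in order of value per unit:
- spectrometer (90/18 per unit): all 18 → value 90, running total 90.00
- lidar (111/23 per unit): all 23 → value 111, running total 201.00
- drill (150/32 per unit): 31 of 32 → value 31×150/32 = 145.3125, running total 346.31
Total 346.31.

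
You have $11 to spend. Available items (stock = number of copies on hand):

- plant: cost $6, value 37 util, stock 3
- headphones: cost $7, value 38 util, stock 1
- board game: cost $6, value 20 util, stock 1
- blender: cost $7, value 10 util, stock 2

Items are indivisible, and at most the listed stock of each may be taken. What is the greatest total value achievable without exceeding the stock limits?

Best selections within cost 11 and stock limits:
- 1×headphones: cost 7, value 38
- 1×plant: cost 6, value 37
Best: 38 util.

38 util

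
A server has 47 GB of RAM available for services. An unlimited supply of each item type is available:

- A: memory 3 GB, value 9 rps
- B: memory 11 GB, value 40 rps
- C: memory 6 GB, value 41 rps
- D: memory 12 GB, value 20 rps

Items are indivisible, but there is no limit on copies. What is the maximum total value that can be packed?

296 rps

Best value-per-unit is C at 41/6; filling with it alone gives 7×41 = 287.
Optimal mix: 1×A + 7×C → memory 45, value 296.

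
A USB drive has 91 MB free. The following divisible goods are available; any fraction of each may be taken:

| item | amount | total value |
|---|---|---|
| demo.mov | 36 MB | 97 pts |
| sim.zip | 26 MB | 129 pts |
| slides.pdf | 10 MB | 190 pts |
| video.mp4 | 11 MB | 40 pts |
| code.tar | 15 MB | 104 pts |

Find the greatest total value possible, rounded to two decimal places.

541.14

Take in order of value per unit:
- slides.pdf (190/10 per unit): all 10 → value 190, running total 190.00
- code.tar (104/15 per unit): all 15 → value 104, running total 294.00
- sim.zip (129/26 per unit): all 26 → value 129, running total 423.00
- video.mp4 (40/11 per unit): all 11 → value 40, running total 463.00
- demo.mov (97/36 per unit): 29 of 36 → value 29×97/36 = 78.1389, running total 541.14
Total 541.14.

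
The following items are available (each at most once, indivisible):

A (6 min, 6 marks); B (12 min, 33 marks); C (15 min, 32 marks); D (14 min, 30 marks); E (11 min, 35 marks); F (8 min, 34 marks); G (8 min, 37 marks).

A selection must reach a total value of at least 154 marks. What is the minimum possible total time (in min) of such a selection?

53

Subsets with value ≥ 154, sorted by total time:
- B+D+E+F+G: time 53, value 169
- B+C+E+F+G: time 54, value 171
- C+D+E+F+G: time 56, value 168
- B+C+D+F+G: time 57, value 166
Minimum time: 53 min.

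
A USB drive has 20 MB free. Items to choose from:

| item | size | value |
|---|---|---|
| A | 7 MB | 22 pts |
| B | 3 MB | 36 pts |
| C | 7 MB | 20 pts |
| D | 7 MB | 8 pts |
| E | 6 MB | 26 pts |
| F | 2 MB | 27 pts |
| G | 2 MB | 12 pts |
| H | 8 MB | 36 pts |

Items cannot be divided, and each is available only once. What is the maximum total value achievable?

125 pts

Check high-value combinations within 20 MB:
- B+E+F+H: size 3+6+2+8=19, value 36+26+27+36=125
- A+B+E+F+G: size 7+3+6+2+2=20, value 22+36+26+27+12=123
- B+C+E+F+G: size 3+7+6+2+2=20, value 36+20+26+27+12=121
Best: 125 pts.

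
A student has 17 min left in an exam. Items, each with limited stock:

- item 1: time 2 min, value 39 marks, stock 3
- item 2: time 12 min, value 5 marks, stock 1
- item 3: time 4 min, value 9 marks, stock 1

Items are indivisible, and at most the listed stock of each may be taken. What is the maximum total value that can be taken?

126 marks

Best selections within time 17 and stock limits:
- 3×item 1 + 1×item 3: time 10, value 126
- 3×item 1: time 6, value 117
Best: 126 marks.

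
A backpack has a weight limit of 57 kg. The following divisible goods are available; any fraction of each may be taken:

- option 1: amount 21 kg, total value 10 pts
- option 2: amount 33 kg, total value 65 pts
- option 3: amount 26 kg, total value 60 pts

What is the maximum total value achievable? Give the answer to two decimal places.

Take in order of value per unit:
- option 3 (60/26 per unit): all 26 → value 60, running total 60.00
- option 2 (65/33 per unit): 31 of 33 → value 31×65/33 = 61.0606, running total 121.06
Total 121.06.

121.06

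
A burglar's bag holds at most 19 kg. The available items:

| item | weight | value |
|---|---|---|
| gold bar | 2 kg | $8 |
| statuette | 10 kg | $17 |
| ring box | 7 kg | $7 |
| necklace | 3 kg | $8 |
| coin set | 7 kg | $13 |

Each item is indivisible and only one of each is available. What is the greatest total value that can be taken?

Check high-value combinations within 19 kg:
- gold bar+statuette+coin set: weight 2+10+7=19, value 8+17+13=38
- gold bar+ring box+necklace+coin set: weight 2+7+3+7=19, value 8+7+8+13=36
- gold bar+statuette+necklace: weight 2+10+3=15, value 8+17+8=33
Best: $38.

$38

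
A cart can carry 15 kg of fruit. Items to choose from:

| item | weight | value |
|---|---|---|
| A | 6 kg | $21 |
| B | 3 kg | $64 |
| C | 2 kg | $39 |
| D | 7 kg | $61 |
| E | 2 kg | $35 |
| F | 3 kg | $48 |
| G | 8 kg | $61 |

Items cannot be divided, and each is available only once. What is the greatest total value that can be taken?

Check high-value combinations within 15 kg:
- B+C+D+F: weight 3+2+7+3=15, value 64+39+61+48=212
- B+D+E+F: weight 3+7+2+3=15, value 64+61+35+48=208
- B+C+D+E: weight 3+2+7+2=14, value 64+39+61+35=199
- B+C+E+G: weight 3+2+2+8=15, value 64+39+35+61=199
- B+C+E+F: weight 3+2+2+3=10, value 64+39+35+48=186
Best: $212.

$212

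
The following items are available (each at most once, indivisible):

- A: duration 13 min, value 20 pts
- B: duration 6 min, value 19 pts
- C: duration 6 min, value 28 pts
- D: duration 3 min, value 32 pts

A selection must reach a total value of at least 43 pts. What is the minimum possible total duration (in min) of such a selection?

Subsets with value ≥ 43, sorted by total duration:
- C+D: duration 9, value 60
- B+D: duration 9, value 51
- B+C: duration 12, value 47
Minimum duration: 9 min.

9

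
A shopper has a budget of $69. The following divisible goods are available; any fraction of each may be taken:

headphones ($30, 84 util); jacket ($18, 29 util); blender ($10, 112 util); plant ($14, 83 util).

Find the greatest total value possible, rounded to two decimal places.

303.17

Take in order of value per unit:
- blender (112/10 per unit): all 10 → value 112, running total 112.00
- plant (83/14 per unit): all 14 → value 83, running total 195.00
- headphones (84/30 per unit): all 30 → value 84, running total 279.00
- jacket (29/18 per unit): 15 of 18 → value 15×29/18 = 24.1667, running total 303.17
Total 303.17.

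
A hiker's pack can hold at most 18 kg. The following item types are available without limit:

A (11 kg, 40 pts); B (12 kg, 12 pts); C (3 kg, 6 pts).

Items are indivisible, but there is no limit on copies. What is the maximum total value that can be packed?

52 pts

Best value-per-unit is A at 40/11; filling with it alone gives 1×40 = 40.
Optimal mix: 1×A + 2×C → weight 17, value 52.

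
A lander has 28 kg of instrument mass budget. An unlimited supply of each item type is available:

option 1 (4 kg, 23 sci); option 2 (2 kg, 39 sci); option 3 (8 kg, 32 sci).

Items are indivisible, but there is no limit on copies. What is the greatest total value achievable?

546 sci

Best value-per-unit is option 2 at 39/2, and filling with it alone uses mass 14×2=28. No mix of the others beats 14×39 = 546.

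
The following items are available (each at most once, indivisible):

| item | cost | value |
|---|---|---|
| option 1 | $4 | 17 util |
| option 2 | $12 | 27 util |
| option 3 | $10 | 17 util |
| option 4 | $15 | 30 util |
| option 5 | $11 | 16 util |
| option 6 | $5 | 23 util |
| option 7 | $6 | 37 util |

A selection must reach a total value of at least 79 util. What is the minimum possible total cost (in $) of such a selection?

22

Subsets with value ≥ 79, sorted by total cost:
- option 1+option 2+option 7: cost 22, value 81
- option 2+option 6+option 7: cost 23, value 87
- option 1+option 3+option 6+option 7: cost 25, value 94
Minimum cost: 22 $.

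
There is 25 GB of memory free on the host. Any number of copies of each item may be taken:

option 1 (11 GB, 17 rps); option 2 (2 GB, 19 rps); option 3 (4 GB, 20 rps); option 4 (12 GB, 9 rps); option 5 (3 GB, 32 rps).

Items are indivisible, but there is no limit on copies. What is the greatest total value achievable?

Best value-per-unit is option 5 at 32/3; filling with it alone gives 8×32 = 256.
Optimal mix: 2×option 2 + 7×option 5 → memory 25, value 262.

262 rps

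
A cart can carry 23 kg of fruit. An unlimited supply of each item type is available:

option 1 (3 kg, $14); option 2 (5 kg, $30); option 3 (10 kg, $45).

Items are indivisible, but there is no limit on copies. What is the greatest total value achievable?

$134

Best value-per-unit is option 2 at 30/5; filling with it alone gives 4×30 = 120.
Optimal mix: 1×option 1 + 4×option 2 → weight 23, value 134.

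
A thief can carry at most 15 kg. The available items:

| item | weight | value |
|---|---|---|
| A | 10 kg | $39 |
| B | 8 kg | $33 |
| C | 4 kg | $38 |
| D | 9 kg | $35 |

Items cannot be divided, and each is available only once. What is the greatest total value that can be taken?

$77

Check high-value combinations within 15 kg:
- A+C: weight 10+4=14, value 39+38=77
- C+D: weight 4+9=13, value 38+35=73
- B+C: weight 8+4=12, value 33+38=71
Best: $77.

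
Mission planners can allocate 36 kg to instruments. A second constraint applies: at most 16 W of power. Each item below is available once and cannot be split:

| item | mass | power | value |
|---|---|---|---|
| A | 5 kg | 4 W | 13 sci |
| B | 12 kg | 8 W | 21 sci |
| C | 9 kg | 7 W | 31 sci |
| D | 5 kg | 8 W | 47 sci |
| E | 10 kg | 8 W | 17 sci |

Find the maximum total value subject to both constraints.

78 sci

Feasible sets respecting both limits:
- C+D: mass 14, power 15, value 78
- B+D: mass 17, power 16, value 68
- D+E: mass 15, power 16, value 64
- A+D: mass 10, power 12, value 60
Best: 78 sci.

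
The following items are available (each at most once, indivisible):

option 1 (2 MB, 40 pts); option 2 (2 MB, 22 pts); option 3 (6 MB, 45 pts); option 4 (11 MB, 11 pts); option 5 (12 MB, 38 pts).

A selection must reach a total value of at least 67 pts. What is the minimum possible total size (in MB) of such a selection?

8

Subsets with value ≥ 67, sorted by total size:
- option 1+option 3: size 8, value 85
- option 2+option 3: size 8, value 67
- option 1+option 2+option 3: size 10, value 107
Minimum size: 8 MB.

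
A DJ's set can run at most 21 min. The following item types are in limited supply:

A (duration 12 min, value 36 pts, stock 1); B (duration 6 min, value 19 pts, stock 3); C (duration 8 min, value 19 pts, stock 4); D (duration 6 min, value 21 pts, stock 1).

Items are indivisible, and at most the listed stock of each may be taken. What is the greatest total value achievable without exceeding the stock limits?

59 pts

Top feasible selections:
- 2×B + 1×D: duration 18, value 59
- 1×B + 1×C + 1×D: duration 20, value 59
- 3×B: duration 18, value 57
- 1×A + 1×D: duration 18, value 57
Best: 59 pts.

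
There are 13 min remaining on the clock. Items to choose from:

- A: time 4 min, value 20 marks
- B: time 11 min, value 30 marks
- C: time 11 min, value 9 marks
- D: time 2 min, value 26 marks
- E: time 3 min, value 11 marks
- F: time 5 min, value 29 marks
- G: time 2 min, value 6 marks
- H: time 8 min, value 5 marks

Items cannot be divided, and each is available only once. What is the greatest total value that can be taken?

81 marks

Check high-value combinations within 13 min:
- A+D+F+G: time 4+2+5+2=13, value 20+26+29+6=81
- A+D+F: time 4+2+5=11, value 20+26+29=75
- D+E+F+G: time 2+3+5+2=12, value 26+11+29+6=72
Best: 81 marks.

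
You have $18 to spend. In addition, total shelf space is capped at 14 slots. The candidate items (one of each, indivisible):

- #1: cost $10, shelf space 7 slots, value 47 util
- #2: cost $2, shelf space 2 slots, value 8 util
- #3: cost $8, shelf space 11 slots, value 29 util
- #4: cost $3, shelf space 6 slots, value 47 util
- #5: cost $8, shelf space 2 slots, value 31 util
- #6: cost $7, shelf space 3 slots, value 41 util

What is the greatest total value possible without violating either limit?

119 util

Feasible sets respecting both limits:
- #4+#5+#6: cost 18, shelf space 11, value 119
- #2+#4+#6: cost 12, shelf space 11, value 96
- #1+#4: cost 13, shelf space 13, value 94
- #1+#6: cost 17, shelf space 10, value 88
Best: 119 util.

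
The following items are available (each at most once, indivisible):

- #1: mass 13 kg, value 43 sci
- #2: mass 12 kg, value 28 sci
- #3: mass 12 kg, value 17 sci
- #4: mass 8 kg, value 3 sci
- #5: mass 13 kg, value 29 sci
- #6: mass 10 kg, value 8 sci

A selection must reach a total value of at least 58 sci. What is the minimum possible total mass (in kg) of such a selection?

25

Subsets with value ≥ 58, sorted by total mass:
- #1+#2: mass 25, value 71
- #1+#3: mass 25, value 60
- #1+#5: mass 26, value 72
Minimum mass: 25 kg.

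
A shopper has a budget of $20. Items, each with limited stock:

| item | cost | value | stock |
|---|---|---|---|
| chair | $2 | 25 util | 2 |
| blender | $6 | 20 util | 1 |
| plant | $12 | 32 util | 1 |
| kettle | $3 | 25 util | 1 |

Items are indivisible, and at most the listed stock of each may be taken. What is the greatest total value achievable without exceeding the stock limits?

Top feasible selections:
- 2×chair + 1×plant + 1×kettle: cost 19, value 107
- 2×chair + 1×blender + 1×kettle: cost 13, value 95
- 2×chair + 1×plant: cost 16, value 82
Best: 107 util.

107 util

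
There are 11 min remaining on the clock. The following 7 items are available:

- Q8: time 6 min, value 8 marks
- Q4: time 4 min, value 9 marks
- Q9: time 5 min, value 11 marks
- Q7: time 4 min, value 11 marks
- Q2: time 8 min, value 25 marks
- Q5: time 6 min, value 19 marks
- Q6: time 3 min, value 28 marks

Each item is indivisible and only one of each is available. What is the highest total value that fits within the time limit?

This is a 0/1 knapsack; check combinations near the capacity.
- Q2+Q6: time 8+3=11, value 25+28=53
- Q4+Q7+Q6: time 4+4+3=11, value 9+11+28=48
- Q5+Q6: time 6+3=9, value 19+28=47
- Q7+Q6: time 4+3=7, value 11+28=39
Best: 53 marks.

53 marks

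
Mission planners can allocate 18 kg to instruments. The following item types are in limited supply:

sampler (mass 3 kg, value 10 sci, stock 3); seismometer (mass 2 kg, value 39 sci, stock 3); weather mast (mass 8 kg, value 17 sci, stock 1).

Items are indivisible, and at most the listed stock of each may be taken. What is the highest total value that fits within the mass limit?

Best selections within mass 18 and stock limits:
- 3×sampler + 3×seismometer: mass 15, value 147
- 1×sampler + 3×seismometer + 1×weather mast: mass 17, value 144
- 2×sampler + 3×seismometer: mass 12, value 137
- 3×seismometer + 1×weather mast: mass 14, value 134
Best: 147 sci.

147 sci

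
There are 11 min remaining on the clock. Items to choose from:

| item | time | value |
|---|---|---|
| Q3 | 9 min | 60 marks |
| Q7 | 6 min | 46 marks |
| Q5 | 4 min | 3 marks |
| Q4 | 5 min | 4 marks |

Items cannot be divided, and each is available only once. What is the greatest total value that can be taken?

Check high-value combinations within 11 min:
- Q3: time 9, value 60
- Q7+Q4: time 6+5=11, value 46+4=50
- Q7+Q5: time 6+4=10, value 46+3=49
- Q7: time 6, value 46
Best: 60 marks.

60 marks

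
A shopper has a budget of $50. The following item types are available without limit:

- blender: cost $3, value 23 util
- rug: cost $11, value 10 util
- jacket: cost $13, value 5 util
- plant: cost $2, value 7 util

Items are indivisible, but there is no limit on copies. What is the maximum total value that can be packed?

375 util

Best value-per-unit is blender at 23/3; filling with it alone gives 16×23 = 368.
Optimal mix: 16×blender + 1×plant → cost 50, value 375.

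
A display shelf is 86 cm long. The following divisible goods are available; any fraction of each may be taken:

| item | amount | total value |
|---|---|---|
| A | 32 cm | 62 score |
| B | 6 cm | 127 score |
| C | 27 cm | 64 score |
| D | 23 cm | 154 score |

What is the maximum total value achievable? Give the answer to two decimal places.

Take in order of value per unit:
- B (127/6 per unit): all 6 → value 127, running total 127.00
- D (154/23 per unit): all 23 → value 154, running total 281.00
- C (64/27 per unit): all 27 → value 64, running total 345.00
- A (62/32 per unit): 30 of 32 → value 30×62/32 = 58.1250, running total 403.13
Total 403.13.

403.13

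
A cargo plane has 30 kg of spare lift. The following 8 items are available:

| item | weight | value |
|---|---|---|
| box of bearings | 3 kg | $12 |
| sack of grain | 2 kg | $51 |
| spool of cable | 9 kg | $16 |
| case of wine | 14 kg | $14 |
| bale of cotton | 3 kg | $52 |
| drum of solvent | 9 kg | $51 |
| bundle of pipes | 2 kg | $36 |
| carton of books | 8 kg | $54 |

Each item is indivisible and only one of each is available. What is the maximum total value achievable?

$256

This is a 0/1 knapsack; check combinations near the capacity.
- box of bearings+sack of grain+bale of cotton+drum of solvent+bundle of pipes+carton of books: weight 3+2+3+9+2+8=27, value 12+51+52+51+36+54=256
- sack of grain+bale of cotton+drum of solvent+bundle of pipes+carton of books: weight 2+3+9+2+8=24, value 51+52+51+36+54=244
- box of bearings+sack of grain+spool of cable+bale of cotton+bundle of pipes+carton of books: weight 3+2+9+3+2+8=27, value 12+51+16+52+36+54=221
- box of bearings+sack of grain+bale of cotton+drum of solvent+carton of books: weight 3+2+3+9+8=25, value 12+51+52+51+54=220
- box of bearings+sack of grain+spool of cable+bale of cotton+drum of solvent+bundle of pipes: weight 3+2+9+3+9+2=28, value 12+51+16+52+51+36=218
Best: $256.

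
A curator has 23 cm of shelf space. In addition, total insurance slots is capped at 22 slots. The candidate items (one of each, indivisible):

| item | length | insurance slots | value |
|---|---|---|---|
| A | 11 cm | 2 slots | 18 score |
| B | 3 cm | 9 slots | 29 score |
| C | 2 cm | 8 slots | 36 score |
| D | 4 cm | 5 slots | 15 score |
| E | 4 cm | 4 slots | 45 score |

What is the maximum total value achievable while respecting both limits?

114 score

Feasible sets respecting both limits:
- A+C+D+E: length 21, insurance slots 19, value 114
- B+C+E: length 9, insurance slots 21, value 110
- A+B+D+E: length 22, insurance slots 20, value 107
- A+C+E: length 17, insurance slots 14, value 99
Best: 114 score.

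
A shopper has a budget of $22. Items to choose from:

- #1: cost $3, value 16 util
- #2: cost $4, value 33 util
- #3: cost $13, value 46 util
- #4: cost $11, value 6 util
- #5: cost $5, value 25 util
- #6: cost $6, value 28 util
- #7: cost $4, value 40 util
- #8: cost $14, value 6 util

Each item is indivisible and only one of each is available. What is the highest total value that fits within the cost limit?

This is a 0/1 knapsack; check combinations near the capacity.
- #1+#2+#5+#6+#7: cost 3+4+5+6+4=22, value 16+33+25+28+40=142
- #2+#5+#6+#7: cost 4+5+6+4=19, value 33+25+28+40=126
- #2+#3+#7: cost 4+13+4=21, value 33+46+40=119
Best: 142 util.

142 util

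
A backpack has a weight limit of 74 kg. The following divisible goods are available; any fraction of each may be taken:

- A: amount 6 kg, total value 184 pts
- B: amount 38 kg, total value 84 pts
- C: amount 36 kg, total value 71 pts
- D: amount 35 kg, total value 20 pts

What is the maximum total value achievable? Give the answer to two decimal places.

Take in order of value per unit:
- A (184/6 per unit): all 6 → value 184, running total 184.00
- B (84/38 per unit): all 38 → value 84, running total 268.00
- C (71/36 per unit): 30 of 36 → value 30×71/36 = 59.1667, running total 327.17
Total 327.17.

327.17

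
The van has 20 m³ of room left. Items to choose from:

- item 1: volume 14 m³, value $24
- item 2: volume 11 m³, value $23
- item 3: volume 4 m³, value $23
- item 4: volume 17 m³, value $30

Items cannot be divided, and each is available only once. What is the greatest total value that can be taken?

Check high-value combinations within 20 m³:
- item 1+item 3: volume 14+4=18, value 24+23=47
- item 2+item 3: volume 11+4=15, value 23+23=46
- item 4: volume 17, value 30
- item 1: volume 14, value 24
Best: $47.

$47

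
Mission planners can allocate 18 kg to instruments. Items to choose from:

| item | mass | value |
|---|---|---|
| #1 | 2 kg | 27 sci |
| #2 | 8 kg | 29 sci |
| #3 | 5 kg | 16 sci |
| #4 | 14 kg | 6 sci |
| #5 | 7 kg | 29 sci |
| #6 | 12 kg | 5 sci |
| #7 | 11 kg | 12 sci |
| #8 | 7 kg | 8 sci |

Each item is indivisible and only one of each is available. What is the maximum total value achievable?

This is a 0/1 knapsack; check combinations near the capacity.
- #1+#2+#5: mass 2+8+7=17, value 27+29+29=85
- #1+#3+#5: mass 2+5+7=14, value 27+16+29=72
- #1+#2+#3: mass 2+8+5=15, value 27+29+16=72
Best: 85 sci.

85 sci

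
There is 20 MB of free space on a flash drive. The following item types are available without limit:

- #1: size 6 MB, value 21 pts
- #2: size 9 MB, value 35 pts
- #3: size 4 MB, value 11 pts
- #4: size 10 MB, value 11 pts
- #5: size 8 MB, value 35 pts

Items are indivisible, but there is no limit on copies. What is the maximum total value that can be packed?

Best value-per-unit is #5 at 35/8; filling with it alone gives 2×35 = 70.
Optimal mix: 1×#3 + 2×#5 → size 20, value 81.

81 pts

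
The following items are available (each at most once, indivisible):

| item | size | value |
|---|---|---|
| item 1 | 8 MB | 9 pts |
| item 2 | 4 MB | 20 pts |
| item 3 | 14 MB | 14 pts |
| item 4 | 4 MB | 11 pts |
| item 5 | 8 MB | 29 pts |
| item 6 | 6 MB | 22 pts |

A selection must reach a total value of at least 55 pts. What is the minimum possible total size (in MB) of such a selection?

16

Subsets with value ≥ 55, sorted by total size:
- item 2+item 4+item 5: size 16, value 60
- item 2+item 5+item 6: size 18, value 71
- item 4+item 5+item 6: size 18, value 62
- item 1+item 2+item 5: size 20, value 58
Minimum size: 16 MB.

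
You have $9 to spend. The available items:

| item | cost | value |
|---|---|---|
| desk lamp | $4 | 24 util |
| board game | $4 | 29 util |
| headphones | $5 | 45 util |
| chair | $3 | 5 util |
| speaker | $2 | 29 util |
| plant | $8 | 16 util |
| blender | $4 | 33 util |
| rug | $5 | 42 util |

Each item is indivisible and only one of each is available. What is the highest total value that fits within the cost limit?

Check high-value combinations within $9:
- headphones+blender: cost 5+4=9, value 45+33=78
- blender+rug: cost 4+5=9, value 33+42=75
- headphones+speaker: cost 5+2=7, value 45+29=74
- board game+headphones: cost 4+5=9, value 29+45=74
- speaker+rug: cost 2+5=7, value 29+42=71
Best: 78 util.

78 util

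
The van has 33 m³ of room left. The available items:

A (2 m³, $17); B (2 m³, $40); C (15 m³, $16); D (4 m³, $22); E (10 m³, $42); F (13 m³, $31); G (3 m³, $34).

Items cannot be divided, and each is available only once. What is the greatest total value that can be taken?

$169

Check high-value combinations within 33 m³:
- B+D+E+F+G: volume 2+4+10+13+3=32, value 40+22+42+31+34=169
- A+B+E+F+G: volume 2+2+10+13+3=30, value 17+40+42+31+34=164
- A+B+D+E+G: volume 2+2+4+10+3=21, value 17+40+22+42+34=155
Best: $169.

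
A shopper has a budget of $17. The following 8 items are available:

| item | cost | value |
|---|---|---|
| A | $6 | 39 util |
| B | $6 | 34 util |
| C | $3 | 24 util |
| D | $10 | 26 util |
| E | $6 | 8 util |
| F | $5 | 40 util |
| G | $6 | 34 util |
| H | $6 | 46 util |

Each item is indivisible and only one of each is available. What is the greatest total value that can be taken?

125 util

Check high-value combinations within $17:
- A+F+H: cost 6+5+6=17, value 39+40+46=125
- B+F+H: cost 6+5+6=17, value 34+40+46=120
- F+G+H: cost 5+6+6=17, value 40+34+46=120
- A+B+F: cost 6+6+5=17, value 39+34+40=113
Best: 125 util.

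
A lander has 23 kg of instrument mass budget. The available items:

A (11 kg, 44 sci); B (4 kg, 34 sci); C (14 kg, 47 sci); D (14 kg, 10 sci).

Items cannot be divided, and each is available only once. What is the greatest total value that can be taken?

Check high-value combinations within 23 kg:
- B+C: mass 4+14=18, value 34+47=81
- A+B: mass 11+4=15, value 44+34=78
- C: mass 14, value 47
- A: mass 11, value 44
- B+D: mass 4+14=18, value 34+10=44
Best: 81 sci.

81 sci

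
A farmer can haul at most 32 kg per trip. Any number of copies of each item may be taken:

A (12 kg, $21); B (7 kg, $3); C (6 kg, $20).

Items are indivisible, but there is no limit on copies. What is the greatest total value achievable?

$100

Best value-per-unit is C at 20/6, and filling with it alone uses weight 5×6=30. No mix of the others beats 5×20 = 100.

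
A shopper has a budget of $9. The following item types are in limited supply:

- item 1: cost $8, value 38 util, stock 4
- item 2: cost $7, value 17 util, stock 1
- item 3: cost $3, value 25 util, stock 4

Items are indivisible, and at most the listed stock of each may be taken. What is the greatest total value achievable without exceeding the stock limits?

75 util

Best selections within cost 9 and stock limits:
- 3×item 3: cost 9, value 75
- 2×item 3: cost 6, value 50
Best: 75 util.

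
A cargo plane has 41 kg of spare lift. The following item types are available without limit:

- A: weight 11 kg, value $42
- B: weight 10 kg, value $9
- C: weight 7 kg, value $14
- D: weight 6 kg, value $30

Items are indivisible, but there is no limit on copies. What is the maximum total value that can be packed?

$192

Best value-per-unit is D at 30/6; filling with it alone gives 6×30 = 180.
Optimal mix: 1×A + 5×D → weight 41, value 192.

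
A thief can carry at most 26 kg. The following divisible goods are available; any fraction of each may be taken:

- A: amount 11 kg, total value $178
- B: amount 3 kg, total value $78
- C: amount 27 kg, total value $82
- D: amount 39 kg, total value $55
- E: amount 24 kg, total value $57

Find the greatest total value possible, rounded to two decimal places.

Take in order of value per unit:
- B (78/3 per unit): all 3 → value 78, running total 78.00
- A (178/11 per unit): all 11 → value 178, running total 256.00
- C (82/27 per unit): 12 of 27 → value 12×82/27 = 36.4444, running total 292.44
Total 292.44.

292.44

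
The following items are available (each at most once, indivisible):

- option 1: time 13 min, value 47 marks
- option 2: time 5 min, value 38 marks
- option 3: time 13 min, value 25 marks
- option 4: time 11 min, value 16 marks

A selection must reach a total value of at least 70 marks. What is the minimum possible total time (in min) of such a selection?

18

Subsets with value ≥ 70, sorted by total time:
- option 1+option 2: time 18, value 85
- option 1+option 3: time 26, value 72
- option 1+option 2+option 4: time 29, value 101
- option 2+option 3+option 4: time 29, value 79
Minimum time: 18 min.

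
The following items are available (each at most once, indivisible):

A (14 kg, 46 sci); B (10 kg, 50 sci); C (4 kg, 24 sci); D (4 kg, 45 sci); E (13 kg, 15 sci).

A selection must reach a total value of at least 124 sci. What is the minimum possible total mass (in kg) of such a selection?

28

Subsets with value ≥ 124, sorted by total mass:
- A+B+D: mass 28, value 141
- B+C+D+E: mass 31, value 134
- A+B+C+D: mass 32, value 165
Minimum mass: 28 kg.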